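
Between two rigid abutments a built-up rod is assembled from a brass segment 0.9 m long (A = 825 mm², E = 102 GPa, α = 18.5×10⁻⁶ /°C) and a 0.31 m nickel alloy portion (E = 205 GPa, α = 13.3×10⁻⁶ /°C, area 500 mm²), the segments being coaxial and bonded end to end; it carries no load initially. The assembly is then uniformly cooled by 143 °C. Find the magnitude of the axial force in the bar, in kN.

P ≈ 217 kN (tensile)

Free thermal contraction of the whole bar: Σ αᵢΔT Lᵢ = 18.5×10⁻⁶×143×900 + 13.3×10⁻⁶×143×310 = 2.971 mm.
The rigid supports impose zero overall length change; the single axial force P common to all segments must satisfy P Σ Lᵢ/(AᵢEᵢ) = δ_free.
Σ Lᵢ/(AᵢEᵢ) = 900/(825×102×10³) + 310/(500×205×10³) = 1.372×10⁻⁵ mm/N.
So P = 2.971 / 1.372×10⁻⁵ = 216.5 kN, tensile.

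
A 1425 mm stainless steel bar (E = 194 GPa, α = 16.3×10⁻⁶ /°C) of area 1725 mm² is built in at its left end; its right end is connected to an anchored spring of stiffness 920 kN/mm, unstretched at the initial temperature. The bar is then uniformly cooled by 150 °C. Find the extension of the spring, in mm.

δ ≈ 0.709 mm

Free thermal contraction: δ_free = αΔT L = 16.3×10⁻⁶ × 150 × 1425 = 3.484 mm.
Let P be the tensile force in the spring. The bar extends elastically by PL/(AE) and the spring stretches by P/k; together these equal δ_free.
P [ L/(AE) + 1/k ] = δ_free → P [ 1425/(1725×194×10³) + 1/(920×10³) ] = 3.484.
P = 3.484 / 5.345×10⁻⁶ = 651800 N.
Spring extension = P/k = 651800/(920×10³) = 0.7085 mm.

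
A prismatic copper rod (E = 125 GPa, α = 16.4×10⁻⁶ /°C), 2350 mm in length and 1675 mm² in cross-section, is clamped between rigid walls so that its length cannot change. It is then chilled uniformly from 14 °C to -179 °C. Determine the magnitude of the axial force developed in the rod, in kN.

Full restraint means ε = 0, so the stress is σ = EαΔT = 125×10³ × 16.4×10⁻⁶ × 193 = 395.6 MPa.
Axial force P = σA = 395.6 × 1675 = 662700 N = 662.7 kN, tensile.

P ≈ 663 kN (tensile)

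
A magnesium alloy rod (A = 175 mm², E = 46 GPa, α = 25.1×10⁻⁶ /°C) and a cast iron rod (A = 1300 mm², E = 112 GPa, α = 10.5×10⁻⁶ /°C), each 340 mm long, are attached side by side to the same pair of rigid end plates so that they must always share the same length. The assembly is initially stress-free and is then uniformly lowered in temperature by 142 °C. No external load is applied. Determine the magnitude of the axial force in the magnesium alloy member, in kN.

Both members must finish at the same length. With the larger α, the magnesium alloy tends to over-contract; the plates restrain it, putting the magnesium alloy in tension and the cast iron in compression. With no external load the two internal forces are equal and opposite, magnitude P.
Compatibility of the two members (thermal + elastic change equal): (α₁ − α₂)ΔT = P·[1/(A₁E₁) + 1/(A₂E₂)].
|α₁ − α₂|·ΔT = 14.6×10⁻⁶ × 142 = 0.002073.
1/(A₁E₁) + 1/(A₂E₂) = 1/(175×46×10³) + 1/(1300×112×10³) = 1.311×10⁻⁷ N⁻¹.
P = 0.002073 / 1.311×10⁻⁷ = 15810 N = 15.81 kN.

P ≈ 15.8 kN (tensile in the magnesium alloy)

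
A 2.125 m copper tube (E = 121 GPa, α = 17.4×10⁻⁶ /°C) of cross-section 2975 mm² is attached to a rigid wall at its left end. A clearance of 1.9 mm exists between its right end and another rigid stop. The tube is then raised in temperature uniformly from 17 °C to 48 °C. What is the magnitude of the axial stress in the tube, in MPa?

Unrestrained expansion: δ_free = αΔT L = 17.4×10⁻⁶ × 31 × 2125 = 1.146 mm.
This is smaller than the 1.9 mm clearance, so the tube expands freely without reaching the stop — the stress is zero.

σ ≈ 0 MPa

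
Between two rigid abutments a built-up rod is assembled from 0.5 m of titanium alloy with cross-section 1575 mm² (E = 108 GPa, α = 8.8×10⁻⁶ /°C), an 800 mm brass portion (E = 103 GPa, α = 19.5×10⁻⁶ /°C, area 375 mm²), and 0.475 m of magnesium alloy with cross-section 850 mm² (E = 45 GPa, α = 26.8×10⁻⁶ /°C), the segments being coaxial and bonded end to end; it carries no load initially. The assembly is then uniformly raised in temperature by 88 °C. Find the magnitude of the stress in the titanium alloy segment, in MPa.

σ ≈ 50.7 MPa (compressive)

With the walls removed the bar would change length by δ_free = Σ αᵢΔT Lᵢ = 8.8×10⁻⁶×88×500 + 19.5×10⁻⁶×88×800 + 26.8×10⁻⁶×88×475 = 2.88 mm.
The rigid supports impose zero overall length change; the single axial force P common to all segments must satisfy P Σ Lᵢ/(AᵢEᵢ) = δ_free.
Σ Lᵢ/(AᵢEᵢ) = 500/(1575×108×10³) + 800/(375×103×10³) + 475/(850×45×10³) = 3.607×10⁻⁵ mm/N.
P = 2.88 / 3.607×10⁻⁵ = 79850 N = 79.85 kN, compressive.
σ_{titanium alloy} = P / A = 79850 / 1575 = 50.7 MPa.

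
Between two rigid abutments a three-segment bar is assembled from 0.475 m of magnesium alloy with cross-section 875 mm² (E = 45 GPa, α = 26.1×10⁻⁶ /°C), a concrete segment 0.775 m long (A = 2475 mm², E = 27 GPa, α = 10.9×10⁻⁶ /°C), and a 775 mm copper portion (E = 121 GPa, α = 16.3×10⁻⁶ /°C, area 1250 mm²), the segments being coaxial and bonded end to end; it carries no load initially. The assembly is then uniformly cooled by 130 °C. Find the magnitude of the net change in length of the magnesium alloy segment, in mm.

|ΔL| ≈ 0.212 mm

If the supports were absent, the total length change would be Σ αᵢΔT Lᵢ = 26.1×10⁻⁶×130×475 + 10.9×10⁻⁶×130×775 + 16.3×10⁻⁶×130×775 = 4.352 mm.
The walls prevent any net length change, so an axial force P (same in every segment) develops. Compatibility: P · Σ Lᵢ/(AᵢEᵢ) = δ_free.
Σ Lᵢ/(AᵢEᵢ) = 475/(875×45×10³) + 775/(2475×27×10³) + 775/(1250×121×10³) = 2.878×10⁻⁵ mm/N.
So P = 4.352 / 2.878×10⁻⁵ = 151.2 kN, tensile.
For the magnesium alloy segment, free thermal change = 26.1×10⁻⁶×130×475 = 1.612 mm and elastic change from P = 151200×475/(875×45×10³) = 1.824 mm; these oppose, so the net change is 0.212 mm (segment lengthens).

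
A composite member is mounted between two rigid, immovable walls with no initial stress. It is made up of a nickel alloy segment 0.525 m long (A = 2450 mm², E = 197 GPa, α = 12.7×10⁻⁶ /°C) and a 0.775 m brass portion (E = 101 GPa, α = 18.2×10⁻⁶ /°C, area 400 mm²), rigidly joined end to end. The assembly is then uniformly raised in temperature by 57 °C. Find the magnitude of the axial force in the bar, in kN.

Free thermal expansion of the whole bar: Σ αᵢΔT Lᵢ = 12.7×10⁻⁶×57×525 + 18.2×10⁻⁶×57×775 = 1.184 mm.
The rigid supports impose zero overall length change; the single axial force P common to all segments must satisfy P Σ Lᵢ/(AᵢEᵢ) = δ_free.
The series flexibility is Σ Lᵢ/(AᵢEᵢ) = 525/(2450×197×10³) + 775/(400×101×10³) = 2.027×10⁻⁵ mm/N.
So P = 1.184 / 2.027×10⁻⁵ = 58.41 kN, compressive.

P ≈ 58.4 kN (compressive)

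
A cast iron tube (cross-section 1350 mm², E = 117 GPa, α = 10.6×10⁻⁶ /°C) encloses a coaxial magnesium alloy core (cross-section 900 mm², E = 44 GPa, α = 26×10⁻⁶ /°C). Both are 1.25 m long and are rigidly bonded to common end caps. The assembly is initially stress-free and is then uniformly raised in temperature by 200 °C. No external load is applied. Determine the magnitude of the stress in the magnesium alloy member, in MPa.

Equilibrium of a rigid end plate with no external load gives equal and opposite internal forces ±P in the two members. Since α_{magnesium alloy} > α_{cast iron}, heating drives the magnesium alloy into compression and the cast iron into tension.
Setting the final lengths equal and cancelling L: (α₁ − α₂)ΔT = P/(A₁E₁) + P/(A₂E₂).
|α₁ − α₂|·ΔT = 15.4×10⁻⁶ × 200 = 0.00308.
1/(A₁E₁) + 1/(A₂E₂) = 1/(1350×117×10³) + 1/(900×44×10³) = 3.158×10⁻⁸ N⁻¹.
P = 0.00308 / 3.158×10⁻⁸ = 97520 N = 97.52 kN.
σ_{magnesium alloy} = P/A₂ = 97520/900 = 108.4 MPa, compressive.

σ ≈ 108 MPa (compressive)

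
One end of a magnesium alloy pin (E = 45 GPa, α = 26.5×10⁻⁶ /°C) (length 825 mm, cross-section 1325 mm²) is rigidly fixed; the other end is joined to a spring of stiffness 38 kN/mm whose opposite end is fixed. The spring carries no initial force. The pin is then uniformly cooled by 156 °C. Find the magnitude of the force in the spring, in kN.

P ≈ 84.9 kN

If the spring were absent the pin would shorten by αΔT L = 26.5×10⁻⁶ × 156 × 825 = 3.411 mm.
With a force P in the spring, the elastic change of the pin is PL/(AE) and that of the spring is P/k; compatibility requires their sum to equal δ_free.
P [ L/(AE) + 1/k ] = δ_free → P [ 825/(1325×45×10³) + 1/(38×10³) ] = 3.411.
P = 3.411 / 4.015×10⁻⁵ = 84940 N.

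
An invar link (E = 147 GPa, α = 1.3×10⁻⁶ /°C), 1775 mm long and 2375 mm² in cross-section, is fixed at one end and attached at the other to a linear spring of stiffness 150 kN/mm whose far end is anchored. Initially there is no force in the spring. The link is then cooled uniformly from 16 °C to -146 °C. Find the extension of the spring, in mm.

δ ≈ 0.212 mm

The unrestrained thermal change is αΔT L = 1.3×10⁻⁶ × 162 × 1775 = 0.3738 mm.
With a force P in the spring, the elastic change of the link is PL/(AE) and that of the spring is P/k; compatibility requires their sum to equal δ_free.
So P = δ_free / [L/(AE) + 1/k] = 0.3738 / [ 1775/(2375×147×10³) + 1/(150×10³) ].
P = 0.3738 / 1.175×10⁻⁵ = 31810 N.
Spring extension = P/k = 31810/(150×10³) = 0.2121 mm.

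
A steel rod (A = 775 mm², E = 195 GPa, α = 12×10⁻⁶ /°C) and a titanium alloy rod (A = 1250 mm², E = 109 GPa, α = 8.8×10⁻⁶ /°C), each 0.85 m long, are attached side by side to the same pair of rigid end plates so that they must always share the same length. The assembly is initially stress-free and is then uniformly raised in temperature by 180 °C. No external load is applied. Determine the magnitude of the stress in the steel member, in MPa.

The steel has the larger α, so on heating it would change length more than the titanium alloy if both were free. The rigid plates force a common final length, so the steel is put into compression and the titanium alloy into tension, with equal and opposite forces P (no external load).
Setting the final lengths equal and cancelling L: (α₁ − α₂)ΔT = P/(A₁E₁) + P/(A₂E₂).
|α₁ − α₂|·ΔT = 3.2×10⁻⁶ × 180 = 0.000576.
1/(A₁E₁) + 1/(A₂E₂) = 1/(775×195×10³) + 1/(1250×109×10³) = 1.396×10⁻⁸ N⁻¹.
So P = 0.000576 / 1.396×10⁻⁸ = 41.27 kN.
σ_{steel} = P/A₁ = 41270/775 = 53.25 MPa, compressive.

σ ≈ 53.3 MPa (compressive)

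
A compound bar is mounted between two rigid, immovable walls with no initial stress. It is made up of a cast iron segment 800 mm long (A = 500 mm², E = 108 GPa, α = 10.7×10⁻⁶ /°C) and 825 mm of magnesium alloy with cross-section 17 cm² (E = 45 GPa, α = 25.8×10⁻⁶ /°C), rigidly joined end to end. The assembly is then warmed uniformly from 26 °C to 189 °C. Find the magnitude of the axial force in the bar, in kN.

With the walls removed the bar would change length by δ_free = Σ αᵢΔT Lᵢ = 10.7×10⁻⁶×163×800 + 25.8×10⁻⁶×163×825 = 4.865 mm.
The walls prevent any net length change, so an axial force P (same in every segment) develops. Compatibility: P · Σ Lᵢ/(AᵢEᵢ) = δ_free.
The series flexibility is Σ Lᵢ/(AᵢEᵢ) = 800/(500×108×10³) + 825/(1700×45×10³) = 2.56×10⁻⁵ mm/N.
So P = 4.865 / 2.56×10⁻⁵ = 190 kN, compressive.

P ≈ 190 kN (compressive)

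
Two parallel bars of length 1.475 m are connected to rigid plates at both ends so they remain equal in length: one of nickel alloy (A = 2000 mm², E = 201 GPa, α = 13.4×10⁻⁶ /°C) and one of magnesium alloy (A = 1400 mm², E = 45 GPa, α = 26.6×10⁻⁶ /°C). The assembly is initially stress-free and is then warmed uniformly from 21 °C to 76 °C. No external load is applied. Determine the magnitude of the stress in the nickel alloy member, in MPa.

σ ≈ 19.8 MPa (tensile)

Both members must finish at the same length. With the larger α, the magnesium alloy tends to over-expand; the plates restrain it, putting the magnesium alloy in compression and the nickel alloy in tension. With no external load the two internal forces are equal and opposite, magnitude P.
Setting the final lengths equal and cancelling L: (α₁ − α₂)ΔT = P/(A₁E₁) + P/(A₂E₂).
|α₁ − α₂|·ΔT = 13.2×10⁻⁶ × 55 = 0.000726.
1/(A₁E₁) + 1/(A₂E₂) = 1/(2000×201×10³) + 1/(1400×45×10³) = 1.836×10⁻⁸ N⁻¹.
P = 0.000726 / 1.836×10⁻⁸ = 39540 N = 39.54 kN.
σ_{nickel alloy} = P/A₁ = 39540/2000 = 19.77 MPa, tensile.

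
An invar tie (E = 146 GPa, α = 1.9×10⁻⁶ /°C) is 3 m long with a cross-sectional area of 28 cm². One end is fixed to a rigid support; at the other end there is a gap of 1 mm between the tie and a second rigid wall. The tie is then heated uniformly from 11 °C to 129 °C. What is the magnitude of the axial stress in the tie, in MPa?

σ ≈ 0 MPa

If the wall were absent the tie would grow by αΔT L = 1.9×10⁻⁶ × 118 × 3000 = 0.6726 mm.
Since δ_free = 0.673 mm is less than the 1 mm gap, the tie never touches the wall. No axial force develops.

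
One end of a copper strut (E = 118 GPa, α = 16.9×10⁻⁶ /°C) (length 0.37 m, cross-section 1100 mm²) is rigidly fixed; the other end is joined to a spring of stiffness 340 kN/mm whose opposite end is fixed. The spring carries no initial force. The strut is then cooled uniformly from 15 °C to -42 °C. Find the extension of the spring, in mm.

δ ≈ 0.181 mm

If the spring were absent the strut would shorten by αΔT L = 16.9×10⁻⁶ × 57 × 370 = 0.3564 mm.
Let P be the tensile force in the spring. The strut extends elastically by PL/(AE) and the spring stretches by P/k; together these equal δ_free.
So P = δ_free / [L/(AE) + 1/k] = 0.3564 / [ 370/(1100×118×10³) + 1/(340×10³) ].
P = 0.3564 / 5.792×10⁻⁶ = 61540 N.
Spring extension = P/k = 61540/(340×10³) = 0.181 mm.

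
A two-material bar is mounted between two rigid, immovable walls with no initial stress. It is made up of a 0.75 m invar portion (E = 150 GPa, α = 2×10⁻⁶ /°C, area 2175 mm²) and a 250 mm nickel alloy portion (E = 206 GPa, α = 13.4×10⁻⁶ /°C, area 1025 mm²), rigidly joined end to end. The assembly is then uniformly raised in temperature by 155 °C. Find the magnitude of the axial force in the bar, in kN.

P ≈ 216 kN (compressive)

With the walls removed the bar would change length by δ_free = Σ αᵢΔT Lᵢ = 2×10⁻⁶×155×750 + 13.4×10⁻⁶×155×250 = 0.7518 mm.
The rigid supports impose zero overall length change; the single axial force P common to all segments must satisfy P Σ Lᵢ/(AᵢEᵢ) = δ_free.
Σ Lᵢ/(AᵢEᵢ) = 750/(2175×150×10³) + 250/(1025×206×10³) = 3.483×10⁻⁶ mm/N.
Hence P = δ_free / Σ(L/AE) = 0.7518/3.483×10⁻⁶ = 215.8 kN (compressive).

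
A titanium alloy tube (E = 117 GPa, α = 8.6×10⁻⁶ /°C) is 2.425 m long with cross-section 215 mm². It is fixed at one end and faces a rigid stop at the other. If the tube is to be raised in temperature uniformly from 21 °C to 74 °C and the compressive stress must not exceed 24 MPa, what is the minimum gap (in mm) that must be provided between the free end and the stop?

g ≈ 0.608 mm

With no wall the tube would lengthen by αΔT L = 8.6×10⁻⁶ × 53 × 2425 = 1.105 mm.
A stress of 24 MPa corresponds to the wall pushing the tube back by σL/E = 24×2425/(117×10³) = 0.4974 mm.
So the gap has to take up the difference, g_min = δ_free − σL/E = 1.105 − 0.4974 = 0.6079 mm.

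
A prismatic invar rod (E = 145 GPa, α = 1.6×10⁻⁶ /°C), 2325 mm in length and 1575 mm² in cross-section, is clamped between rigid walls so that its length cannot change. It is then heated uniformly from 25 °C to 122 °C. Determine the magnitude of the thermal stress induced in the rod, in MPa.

The supports are rigid, so the total axial strain is zero. The restrained thermal strain is ε = αΔT = 1.6×10⁻⁶ × 97 = 155.2×10⁻⁶.
Hence σ = E·αΔT = 145×10³ × 155.2×10⁻⁶ = 22.5 MPa, compressive.

σ ≈ 22.5 MPa (compressive)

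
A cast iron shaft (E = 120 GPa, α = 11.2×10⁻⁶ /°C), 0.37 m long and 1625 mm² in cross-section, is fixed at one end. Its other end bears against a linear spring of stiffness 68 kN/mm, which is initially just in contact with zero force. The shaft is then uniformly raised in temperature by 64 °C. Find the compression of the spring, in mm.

δ ≈ 0.235 mm

Free thermal expansion: δ_free = αΔT L = 11.2×10⁻⁶ × 64 × 370 = 0.2652 mm.
Let P be the compressive force at the spring. The shaft shortens elastically by PL/(AE) and the spring compresses by P/k; together these equal δ_free.
So P = δ_free / [L/(AE) + 1/k] = 0.2652 / [ 370/(1625×120×10³) + 1/(68×10³) ].
P = 0.2652 / 1.66×10⁻⁵ = 15970 N.
Spring compression = P/k = 15970/(68×10³) = 0.2349 mm.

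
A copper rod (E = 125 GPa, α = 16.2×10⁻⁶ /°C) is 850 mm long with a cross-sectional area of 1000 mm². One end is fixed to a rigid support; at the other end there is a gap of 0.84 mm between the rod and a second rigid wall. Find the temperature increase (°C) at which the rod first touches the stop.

ΔT ≈ 61 °C

The gap closes when αΔT L = 0.84 mm, since the rod is still unstressed at that instant.
ΔT = 0.84 / (16.2×10⁻⁶ × 850) = 61 °C.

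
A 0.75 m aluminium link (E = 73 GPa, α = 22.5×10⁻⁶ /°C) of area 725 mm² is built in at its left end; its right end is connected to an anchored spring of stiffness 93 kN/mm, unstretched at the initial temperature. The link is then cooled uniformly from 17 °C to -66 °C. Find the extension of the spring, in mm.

δ ≈ 0.604 mm

The unrestrained thermal change is αΔT L = 22.5×10⁻⁶ × 83 × 750 = 1.401 mm.
With a force P in the spring, the elastic change of the link is PL/(AE) and that of the spring is P/k; compatibility requires their sum to equal δ_free.
So P = δ_free / [L/(AE) + 1/k] = 1.401 / [ 750/(725×73×10³) + 1/(93×10³) ].
P = 1.401 / 2.492×10⁻⁵ = 56200 N.
Spring extension = P/k = 56200/(93×10³) = 0.6043 mm.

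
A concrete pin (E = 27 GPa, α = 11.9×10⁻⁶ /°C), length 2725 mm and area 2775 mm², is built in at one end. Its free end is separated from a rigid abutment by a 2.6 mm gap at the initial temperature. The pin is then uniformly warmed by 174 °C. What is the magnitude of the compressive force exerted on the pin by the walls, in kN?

If the wall were absent the pin would grow by αΔT L = 11.9×10⁻⁶ × 174 × 2725 = 5.642 mm.
This exceeds the 2.6 mm gap, so the wall pushes back. The portion of expansion that must be recovered elastically is δ_free − gap = 5.642 − 2.6 = 3.042 mm.
So σ = E(δ_free − g)/L = 27×10³ × 3.042/2725 = 30.14 MPa.
P = σA = 30.14 × 2775 = 83.65 kN.

P ≈ 83.7 kN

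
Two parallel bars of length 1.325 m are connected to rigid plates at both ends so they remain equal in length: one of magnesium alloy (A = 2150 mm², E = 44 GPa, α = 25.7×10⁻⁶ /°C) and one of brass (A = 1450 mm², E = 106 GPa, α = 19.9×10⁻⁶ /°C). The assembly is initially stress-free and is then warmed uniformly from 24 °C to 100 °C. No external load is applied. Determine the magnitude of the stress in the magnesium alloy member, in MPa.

σ ≈ 12 MPa (compressive)

The magnesium alloy has the larger α, so on heating it would change length more than the brass if both were free. The rigid plates force a common final length, so the magnesium alloy is put into compression and the brass into tension, with equal and opposite forces P (no external load).
Setting the final lengths equal and cancelling L: (α₁ − α₂)ΔT = P/(A₁E₁) + P/(A₂E₂).
|α₁ − α₂|·ΔT = 5.8×10⁻⁶ × 76 = 0.0004408.
1/(A₁E₁) + 1/(A₂E₂) = 1/(2150×44×10³) + 1/(1450×106×10³) = 1.708×10⁻⁸ N⁻¹.
P = 0.0004408 / 1.708×10⁻⁸ = 25810 N = 25.81 kN.
σ_{magnesium alloy} = P/A₁ = 25810/2150 = 12.01 MPa, compressive.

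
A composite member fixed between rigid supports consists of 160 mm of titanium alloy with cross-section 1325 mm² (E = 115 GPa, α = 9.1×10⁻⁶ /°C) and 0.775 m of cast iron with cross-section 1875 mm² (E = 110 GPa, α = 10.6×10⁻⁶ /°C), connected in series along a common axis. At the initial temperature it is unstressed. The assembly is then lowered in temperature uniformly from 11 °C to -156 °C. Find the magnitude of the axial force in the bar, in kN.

P ≈ 336 kN (tensile)

With the walls removed the bar would change length by δ_free = Σ αᵢΔT Lᵢ = 9.1×10⁻⁶×167×160 + 10.6×10⁻⁶×167×775 = 1.615 mm.
The rigid supports impose zero overall length change; the single axial force P common to all segments must satisfy P Σ Lᵢ/(AᵢEᵢ) = δ_free.
Σ Lᵢ/(AᵢEᵢ) = 160/(1325×115×10³) + 775/(1875×110×10³) = 4.808×10⁻⁶ mm/N.
Hence P = δ_free / Σ(L/AE) = 1.615/4.808×10⁻⁶ = 335.9 kN (tensile).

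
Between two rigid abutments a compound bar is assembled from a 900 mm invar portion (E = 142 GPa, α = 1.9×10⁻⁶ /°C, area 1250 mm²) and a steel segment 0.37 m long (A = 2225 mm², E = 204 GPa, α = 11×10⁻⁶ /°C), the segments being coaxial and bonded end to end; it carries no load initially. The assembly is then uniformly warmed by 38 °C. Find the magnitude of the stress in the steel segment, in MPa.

σ ≈ 16.8 MPa (compressive)

If the supports were absent, the total length change would be Σ αᵢΔT Lᵢ = 1.9×10⁻⁶×38×900 + 11×10⁻⁶×38×370 = 0.2196 mm.
Since the ends are fixed, an axial force P builds up, equal in every segment, with P · Σ Lᵢ/(AᵢEᵢ) = δ_free.
The series flexibility is Σ Lᵢ/(AᵢEᵢ) = 900/(1250×142×10³) + 370/(2225×204×10³) = 5.886×10⁻⁶ mm/N.
Hence P = δ_free / Σ(L/AE) = 0.2196/5.886×10⁻⁶ = 37.32 kN (compressive).
σ_{steel} = P / A = 37320 / 2225 = 16.77 MPa.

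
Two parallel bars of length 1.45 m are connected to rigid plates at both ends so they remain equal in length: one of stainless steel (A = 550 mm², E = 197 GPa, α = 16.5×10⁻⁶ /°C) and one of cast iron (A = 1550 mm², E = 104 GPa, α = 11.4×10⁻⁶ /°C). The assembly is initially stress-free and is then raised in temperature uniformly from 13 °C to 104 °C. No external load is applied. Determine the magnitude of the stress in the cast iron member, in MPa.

σ ≈ 19.4 MPa (tensile)

Both members must finish at the same length. With the larger α, the stainless steel tends to over-expand; the plates restrain it, putting the stainless steel in compression and the cast iron in tension. With no external load the two internal forces are equal and opposite, magnitude P.
Setting the final lengths equal and cancelling L: (α₁ − α₂)ΔT = P/(A₁E₁) + P/(A₂E₂).
|α₁ − α₂|·ΔT = 5.1×10⁻⁶ × 91 = 0.0004641.
1/(A₁E₁) + 1/(A₂E₂) = 1/(550×197×10³) + 1/(1550×104×10³) = 1.543×10⁻⁸ N⁻¹.
P = 0.0004641 / 1.543×10⁻⁸ = 30070 N = 30.07 kN.
σ_{cast iron} = P/A₂ = 30070/1550 = 19.4 MPa, tensile.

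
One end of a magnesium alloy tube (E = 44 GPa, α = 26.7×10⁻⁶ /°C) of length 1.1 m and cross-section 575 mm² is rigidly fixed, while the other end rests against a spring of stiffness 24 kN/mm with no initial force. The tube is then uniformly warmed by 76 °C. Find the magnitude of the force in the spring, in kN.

P ≈ 26.2 kN

The unrestrained thermal change is αΔT L = 26.7×10⁻⁶ × 76 × 1100 = 2.232 mm.
Let P be the compressive force at the spring. The tube shortens elastically by PL/(AE) and the spring compresses by P/k; together these equal δ_free.
P [ L/(AE) + 1/k ] = δ_free → P [ 1100/(575×44×10³) + 1/(24×10³) ] = 2.232.
P = 2.232 / 8.514×10⁻⁵ = 26220 N.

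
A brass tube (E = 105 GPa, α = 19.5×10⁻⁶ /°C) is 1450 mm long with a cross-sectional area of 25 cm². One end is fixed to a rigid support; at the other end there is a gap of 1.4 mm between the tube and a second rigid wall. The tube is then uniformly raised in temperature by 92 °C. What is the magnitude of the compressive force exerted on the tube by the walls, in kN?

If the wall were absent the tube would grow by αΔT L = 19.5×10⁻⁶ × 92 × 1450 = 2.601 mm.
The gap closes (δ_free > 1.4 mm) and the wall then resists a further 2.601 − 1.4 = 1.201 mm of expansion.
That suppressed elongation corresponds to σ = E·Δ/L = 105×10³ × 1.201/1450 = 86.99 MPa.
P = σA = 86.99 × 2500 = 217.5 kN.

P ≈ 217 kN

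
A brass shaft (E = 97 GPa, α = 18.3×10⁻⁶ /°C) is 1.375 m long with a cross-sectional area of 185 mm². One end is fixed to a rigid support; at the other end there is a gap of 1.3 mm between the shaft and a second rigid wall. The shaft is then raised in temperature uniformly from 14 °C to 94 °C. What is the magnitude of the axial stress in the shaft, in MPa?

σ ≈ 50.3 MPa (compressive)

Unrestrained expansion: δ_free = αΔT L = 18.3×10⁻⁶ × 80 × 1375 = 2.013 mm.
After closing the 1.3 mm clearance, 2.013 − 1.3 = 0.713 mm of expansion remains to be suppressed by the wall.
That suppressed elongation corresponds to σ = E·Δ/L = 97×10³ × 0.713/1375 = 50.3 MPa.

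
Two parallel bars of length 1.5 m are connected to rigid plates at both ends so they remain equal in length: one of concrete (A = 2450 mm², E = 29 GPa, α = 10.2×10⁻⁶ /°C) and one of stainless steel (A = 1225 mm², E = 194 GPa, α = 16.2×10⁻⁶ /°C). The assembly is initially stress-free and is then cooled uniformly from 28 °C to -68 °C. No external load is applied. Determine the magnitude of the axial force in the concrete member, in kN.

The stainless steel has the larger α, so on cooling it would change length more than the concrete if both were free. The rigid plates force a common final length, so the stainless steel is put into tension and the concrete into compression, with equal and opposite forces P (no external load).
Equating the net (thermal + elastic) strains gives |α₁ − α₂|·ΔT = P·[1/(A₁E₁) + 1/(A₂E₂)].
|α₁ − α₂|·ΔT = 6×10⁻⁶ × 96 = 0.000576.
1/(A₁E₁) + 1/(A₂E₂) = 1/(2450×29×10³) + 1/(1225×194×10³) = 1.828×10⁻⁸ N⁻¹.
So P = 0.000576 / 1.828×10⁻⁸ = 31.51 kN.

P ≈ 31.5 kN (compressive in the concrete)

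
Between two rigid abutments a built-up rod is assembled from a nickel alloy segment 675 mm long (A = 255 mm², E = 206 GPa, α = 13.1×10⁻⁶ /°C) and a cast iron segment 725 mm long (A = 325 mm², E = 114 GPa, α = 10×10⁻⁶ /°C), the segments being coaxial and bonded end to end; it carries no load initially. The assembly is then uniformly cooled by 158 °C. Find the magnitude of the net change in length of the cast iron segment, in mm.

If the supports were absent, the total length change would be Σ αᵢΔT Lᵢ = 13.1×10⁻⁶×158×675 + 10×10⁻⁶×158×725 = 2.543 mm.
Since the ends are fixed, an axial force P builds up, equal in every segment, with P · Σ Lᵢ/(AᵢEᵢ) = δ_free.
Σ Lᵢ/(AᵢEᵢ) = 675/(255×206×10³) + 725/(325×114×10³) = 3.242×10⁻⁵ mm/N.
P = 2.543 / 3.242×10⁻⁵ = 78430 N = 78.43 kN, tensile.
For the cast iron segment, free thermal change = 10×10⁻⁶×158×725 = 1.145 mm and elastic change from P = 78430×725/(325×114×10³) = 1.535 mm; these oppose, so the net change is 0.389 mm (segment lengthens).

|ΔL| ≈ 0.389 mm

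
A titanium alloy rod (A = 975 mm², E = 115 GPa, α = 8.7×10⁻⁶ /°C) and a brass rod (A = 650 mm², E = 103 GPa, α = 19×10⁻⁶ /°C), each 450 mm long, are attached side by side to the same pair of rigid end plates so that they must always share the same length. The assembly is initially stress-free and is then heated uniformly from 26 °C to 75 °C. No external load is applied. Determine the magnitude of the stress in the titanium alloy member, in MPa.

σ ≈ 21.7 MPa (tensile)

Equilibrium of a rigid end plate with no external load gives equal and opposite internal forces ±P in the two members. Since α_{brass} > α_{titanium alloy}, heating drives the brass into compression and the titanium alloy into tension.
Equating the net (thermal + elastic) strains gives |α₁ − α₂|·ΔT = P·[1/(A₁E₁) + 1/(A₂E₂)].
|α₁ − α₂|·ΔT = 10.3×10⁻⁶ × 49 = 0.0005047.
1/(A₁E₁) + 1/(A₂E₂) = 1/(975×115×10³) + 1/(650×103×10³) = 2.386×10⁻⁸ N⁻¹.
P = 0.0005047 / 2.386×10⁻⁸ = 21160 N = 21.16 kN.
σ_{titanium alloy} = P/A₁ = 21160/975 = 21.7 MPa, tensile.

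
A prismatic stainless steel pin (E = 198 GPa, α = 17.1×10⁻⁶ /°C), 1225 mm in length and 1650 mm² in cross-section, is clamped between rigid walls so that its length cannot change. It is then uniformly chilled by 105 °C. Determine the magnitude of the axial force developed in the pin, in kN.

With zero net strain, σ = E·αΔT = 198 GPa × 17.1×10⁻⁶ × 105 = 355.5 MPa.
P = AEαΔT = 1650 × 198×10³ × 17.1×10⁻⁶ × 105 = 586.6 kN (tensile).

P ≈ 587 kN (tensile)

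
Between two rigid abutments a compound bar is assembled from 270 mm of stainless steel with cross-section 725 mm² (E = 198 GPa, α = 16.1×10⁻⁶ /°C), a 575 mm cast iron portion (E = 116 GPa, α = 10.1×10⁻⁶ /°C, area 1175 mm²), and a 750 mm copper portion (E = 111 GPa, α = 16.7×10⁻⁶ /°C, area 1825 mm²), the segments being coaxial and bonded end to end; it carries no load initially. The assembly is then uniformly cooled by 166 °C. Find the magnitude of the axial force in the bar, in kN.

If the supports were absent, the total length change would be Σ αᵢΔT Lᵢ = 16.1×10⁻⁶×166×270 + 10.1×10⁻⁶×166×575 + 16.7×10⁻⁶×166×750 = 3.765 mm.
Since the ends are fixed, an axial force P builds up, equal in every segment, with P · Σ Lᵢ/(AᵢEᵢ) = δ_free.
Σ Lᵢ/(AᵢEᵢ) = 270/(725×198×10³) + 575/(1175×116×10³) + 750/(1825×111×10³) = 9.802×10⁻⁶ mm/N.
So P = 3.765 / 9.802×10⁻⁶ = 384.1 kN, tensile.

P ≈ 384 kN (tensile)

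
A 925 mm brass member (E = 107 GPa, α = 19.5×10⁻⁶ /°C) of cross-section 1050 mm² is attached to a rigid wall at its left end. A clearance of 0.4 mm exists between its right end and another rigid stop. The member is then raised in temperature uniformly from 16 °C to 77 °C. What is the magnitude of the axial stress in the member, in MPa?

Unrestrained expansion: δ_free = αΔT L = 19.5×10⁻⁶ × 61 × 925 = 1.1 mm.
The gap closes (δ_free > 0.4 mm) and the wall then resists a further 1.1 − 0.4 = 0.7003 mm of expansion.
That suppressed elongation corresponds to σ = E·Δ/L = 107×10³ × 0.7003/925 = 81.01 MPa.

σ ≈ 81 MPa (compressive)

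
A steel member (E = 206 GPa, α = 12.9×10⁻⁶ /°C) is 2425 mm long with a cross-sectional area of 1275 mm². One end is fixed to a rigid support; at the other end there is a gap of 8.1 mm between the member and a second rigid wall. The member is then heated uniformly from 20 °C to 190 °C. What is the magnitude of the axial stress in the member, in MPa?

If the wall were absent the member would grow by αΔT L = 12.9×10⁻⁶ × 170 × 2425 = 5.318 mm.
Since δ_free = 5.32 mm is less than the 8.1 mm gap, the member never touches the wall. No axial force develops.

σ ≈ 0 MPa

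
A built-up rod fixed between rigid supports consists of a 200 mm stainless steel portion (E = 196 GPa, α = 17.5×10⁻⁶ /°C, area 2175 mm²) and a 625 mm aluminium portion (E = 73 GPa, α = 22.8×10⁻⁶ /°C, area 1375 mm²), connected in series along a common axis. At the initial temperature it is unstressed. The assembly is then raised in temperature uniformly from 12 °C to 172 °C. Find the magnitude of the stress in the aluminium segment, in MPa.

σ ≈ 308 MPa (compressive)

With the walls removed the bar would change length by δ_free = Σ αᵢΔT Lᵢ = 17.5×10⁻⁶×160×200 + 22.8×10⁻⁶×160×625 = 2.84 mm.
Since the ends are fixed, an axial force P builds up, equal in every segment, with P · Σ Lᵢ/(AᵢEᵢ) = δ_free.
The series flexibility is Σ Lᵢ/(AᵢEᵢ) = 200/(2175×196×10³) + 625/(1375×73×10³) = 6.696×10⁻⁶ mm/N.
Hence P = δ_free / Σ(L/AE) = 2.84/6.696×10⁻⁶ = 424.1 kN (compressive).
σ_{aluminium} = P / A = 424100 / 1375 = 308.5 MPa.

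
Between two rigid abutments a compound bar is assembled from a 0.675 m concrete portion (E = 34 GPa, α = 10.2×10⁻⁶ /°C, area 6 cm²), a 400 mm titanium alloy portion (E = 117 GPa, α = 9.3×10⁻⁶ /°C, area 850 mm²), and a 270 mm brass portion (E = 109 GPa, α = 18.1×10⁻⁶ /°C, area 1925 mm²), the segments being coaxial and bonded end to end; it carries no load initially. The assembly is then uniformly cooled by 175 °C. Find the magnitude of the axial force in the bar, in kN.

With the walls removed the bar would change length by δ_free = Σ αᵢΔT Lᵢ = 10.2×10⁻⁶×175×675 + 9.3×10⁻⁶×175×400 + 18.1×10⁻⁶×175×270 = 2.711 mm.
The rigid supports impose zero overall length change; the single axial force P common to all segments must satisfy P Σ Lᵢ/(AᵢEᵢ) = δ_free.
Σ Lᵢ/(AᵢEᵢ) = 675/(600×34×10³) + 400/(850×117×10³) + 270/(1925×109×10³) = 3.84×10⁻⁵ mm/N.
P = 2.711 / 3.84×10⁻⁵ = 70610 N = 70.61 kN, tensile.

P ≈ 70.6 kN (tensile)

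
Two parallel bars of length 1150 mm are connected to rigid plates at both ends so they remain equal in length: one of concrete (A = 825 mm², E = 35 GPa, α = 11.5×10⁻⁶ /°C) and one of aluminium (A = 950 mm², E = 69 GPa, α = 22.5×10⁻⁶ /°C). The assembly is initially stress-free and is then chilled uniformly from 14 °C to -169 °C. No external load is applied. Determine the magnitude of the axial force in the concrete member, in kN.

P ≈ 40.4 kN (compressive in the concrete)

Both members must finish at the same length. With the larger α, the aluminium tends to over-contract; the plates restrain it, putting the aluminium in tension and the concrete in compression. With no external load the two internal forces are equal and opposite, magnitude P.
Compatibility of the two members (thermal + elastic change equal): (α₁ − α₂)ΔT = P·[1/(A₁E₁) + 1/(A₂E₂)].
|α₁ − α₂|·ΔT = 11×10⁻⁶ × 183 = 0.002013.
1/(A₁E₁) + 1/(A₂E₂) = 1/(825×35×10³) + 1/(950×69×10³) = 4.989×10⁻⁸ N⁻¹.
P = 0.002013 / 4.989×10⁻⁸ = 40350 N = 40.35 kN.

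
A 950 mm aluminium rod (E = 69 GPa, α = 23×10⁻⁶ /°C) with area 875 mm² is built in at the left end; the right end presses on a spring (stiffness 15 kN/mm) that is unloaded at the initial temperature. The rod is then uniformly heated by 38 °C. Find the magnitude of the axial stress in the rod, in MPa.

If the spring were absent the rod would lengthen by αΔT L = 23×10⁻⁶ × 38 × 950 = 0.8303 mm.
Let P be the compressive force at the spring. The rod shortens elastically by PL/(AE) and the spring compresses by P/k; together these equal δ_free.
So P = δ_free / [L/(AE) + 1/k] = 0.8303 / [ 950/(875×69×10³) + 1/(15×10³) ].
P = 0.8303 / 8.24×10⁻⁵ = 10080 N.
σ = P/A = 10080/875 = 11.52 MPa.

σ ≈ 11.5 MPa (compressive)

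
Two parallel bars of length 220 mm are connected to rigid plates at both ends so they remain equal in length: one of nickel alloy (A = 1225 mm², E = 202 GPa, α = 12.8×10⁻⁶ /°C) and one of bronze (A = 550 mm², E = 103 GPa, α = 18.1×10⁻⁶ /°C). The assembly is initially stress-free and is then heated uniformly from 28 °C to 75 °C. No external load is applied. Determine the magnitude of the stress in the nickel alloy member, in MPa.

Equilibrium of a rigid end plate with no external load gives equal and opposite internal forces ±P in the two members. Since α_{bronze} > α_{nickel alloy}, heating drives the bronze into compression and the nickel alloy into tension.
Equating the net (thermal + elastic) strains gives |α₁ − α₂|·ΔT = P·[1/(A₁E₁) + 1/(A₂E₂)].
|α₁ − α₂|·ΔT = 5.3×10⁻⁶ × 47 = 0.0002491.
1/(A₁E₁) + 1/(A₂E₂) = 1/(1225×202×10³) + 1/(550×103×10³) = 2.169×10⁻⁸ N⁻¹.
So P = 0.0002491 / 2.169×10⁻⁸ = 11.48 kN.
σ_{nickel alloy} = P/A₁ = 11480/1225 = 9.374 MPa, tensile.

σ ≈ 9.37 MPa (tensile)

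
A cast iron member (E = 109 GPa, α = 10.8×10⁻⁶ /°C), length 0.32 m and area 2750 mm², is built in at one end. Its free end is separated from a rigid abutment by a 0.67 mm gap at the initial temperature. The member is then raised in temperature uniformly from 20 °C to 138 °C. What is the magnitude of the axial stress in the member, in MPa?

σ ≈ 0 MPa

Free thermal elongation = αΔT L = 10.8×10⁻⁶ × 118 × 320 = 0.4078 mm.
Since δ_free = 0.408 mm is less than the 0.67 mm gap, the member never touches the wall. No axial force develops.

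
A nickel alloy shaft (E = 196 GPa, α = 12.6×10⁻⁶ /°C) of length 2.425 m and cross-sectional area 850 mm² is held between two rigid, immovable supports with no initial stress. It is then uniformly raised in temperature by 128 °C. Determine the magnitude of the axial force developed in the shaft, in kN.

With zero net strain, σ = E·αΔT = 196 GPa × 12.6×10⁻⁶ × 128 = 316.1 MPa.
Then P = σA = 316.1 × 850 mm² = 268.7 kN, compressive.

P ≈ 269 kN (compressive)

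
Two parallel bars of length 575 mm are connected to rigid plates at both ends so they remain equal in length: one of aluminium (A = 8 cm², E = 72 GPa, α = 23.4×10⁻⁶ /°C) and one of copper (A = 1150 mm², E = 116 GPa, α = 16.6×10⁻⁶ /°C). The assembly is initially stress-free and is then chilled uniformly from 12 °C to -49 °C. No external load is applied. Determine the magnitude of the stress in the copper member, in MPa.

Both members must finish at the same length. With the larger α, the aluminium tends to over-contract; the plates restrain it, putting the aluminium in tension and the copper in compression. With no external load the two internal forces are equal and opposite, magnitude P.
Setting the final lengths equal and cancelling L: (α₁ − α₂)ΔT = P/(A₁E₁) + P/(A₂E₂).
|α₁ − α₂|·ΔT = 6.8×10⁻⁶ × 61 = 0.0004148.
1/(A₁E₁) + 1/(A₂E₂) = 1/(800×72×10³) + 1/(1150×116×10³) = 2.486×10⁻⁸ N⁻¹.
P = 0.0004148 / 2.486×10⁻⁸ = 16690 N = 16.69 kN.
σ_{copper} = P/A₂ = 16690/1150 = 14.51 MPa, compressive.

σ ≈ 14.5 MPa (compressive)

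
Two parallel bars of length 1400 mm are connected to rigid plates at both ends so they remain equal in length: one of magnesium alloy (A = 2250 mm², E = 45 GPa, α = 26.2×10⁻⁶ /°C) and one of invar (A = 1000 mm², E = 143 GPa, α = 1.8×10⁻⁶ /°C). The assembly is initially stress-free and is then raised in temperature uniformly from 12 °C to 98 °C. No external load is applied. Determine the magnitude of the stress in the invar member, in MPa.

σ ≈ 124 MPa (tensile)

The magnesium alloy has the larger α, so on heating it would change length more than the invar if both were free. The rigid plates force a common final length, so the magnesium alloy is put into compression and the invar into tension, with equal and opposite forces P (no external load).
Compatibility of the two members (thermal + elastic change equal): (α₁ − α₂)ΔT = P·[1/(A₁E₁) + 1/(A₂E₂)].
|α₁ − α₂|·ΔT = 24.4×10⁻⁶ × 86 = 0.002098.
1/(A₁E₁) + 1/(A₂E₂) = 1/(2250×45×10³) + 1/(1000×143×10³) = 1.687×10⁻⁸ N⁻¹.
So P = 0.002098 / 1.687×10⁻⁸ = 124.4 kN.
σ_{invar} = P/A₂ = 124400/1000 = 124.4 MPa, tensile.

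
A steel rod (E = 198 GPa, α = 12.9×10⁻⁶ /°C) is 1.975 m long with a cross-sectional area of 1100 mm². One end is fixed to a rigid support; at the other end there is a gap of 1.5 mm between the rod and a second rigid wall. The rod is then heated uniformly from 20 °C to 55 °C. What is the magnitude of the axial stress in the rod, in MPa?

σ ≈ 0 MPa

Free thermal elongation = αΔT L = 12.9×10⁻⁶ × 35 × 1975 = 0.8917 mm.
This is smaller than the 1.5 mm clearance, so the rod expands freely without reaching the stop — the stress is zero.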